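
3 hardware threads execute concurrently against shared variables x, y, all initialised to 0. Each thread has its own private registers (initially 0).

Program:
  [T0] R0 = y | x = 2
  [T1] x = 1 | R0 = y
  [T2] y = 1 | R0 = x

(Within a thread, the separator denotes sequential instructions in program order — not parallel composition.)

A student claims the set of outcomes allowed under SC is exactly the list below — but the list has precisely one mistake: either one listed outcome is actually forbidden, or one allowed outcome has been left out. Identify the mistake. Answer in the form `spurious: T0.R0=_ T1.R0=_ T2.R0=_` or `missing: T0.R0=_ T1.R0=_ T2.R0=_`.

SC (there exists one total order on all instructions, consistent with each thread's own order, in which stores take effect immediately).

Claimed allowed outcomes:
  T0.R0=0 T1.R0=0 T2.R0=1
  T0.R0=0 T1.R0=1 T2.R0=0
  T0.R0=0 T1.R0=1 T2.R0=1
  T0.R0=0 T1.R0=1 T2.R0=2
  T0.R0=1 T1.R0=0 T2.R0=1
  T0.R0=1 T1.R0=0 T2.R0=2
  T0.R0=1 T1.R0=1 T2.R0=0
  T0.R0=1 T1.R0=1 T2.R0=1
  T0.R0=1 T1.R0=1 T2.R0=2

missing: T0.R0=0 T1.R0=0 T2.R0=2

outcome vector order: (T0.R0,T1.R0,T2.R0)
under SC → <0 0 1> <0 0 2> <0 1 0> <0 1 1> <0 1 2> <1 0 1> <1 0 2> <1 1 0> <1 1 1> <1 1 2>
SC∖claimed = {<0 0 2>}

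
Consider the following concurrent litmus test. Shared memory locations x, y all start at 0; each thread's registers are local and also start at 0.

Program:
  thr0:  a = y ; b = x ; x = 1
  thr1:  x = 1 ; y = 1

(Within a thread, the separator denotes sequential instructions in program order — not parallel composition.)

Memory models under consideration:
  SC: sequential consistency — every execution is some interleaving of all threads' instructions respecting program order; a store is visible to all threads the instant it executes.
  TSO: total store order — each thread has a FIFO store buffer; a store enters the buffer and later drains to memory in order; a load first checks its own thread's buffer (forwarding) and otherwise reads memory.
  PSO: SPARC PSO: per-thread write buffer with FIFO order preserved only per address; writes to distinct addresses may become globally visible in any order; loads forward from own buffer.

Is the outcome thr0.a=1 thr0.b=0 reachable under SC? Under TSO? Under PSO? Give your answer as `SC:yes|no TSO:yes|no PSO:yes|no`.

SC:no TSO:no PSO:yes

outcome vector order: (thr0.a,thr0.b)
SC (3): (0,0), (0,1), (1,1)
TSO (3): (0,0), (0,1), (1,1)
PSO (4): (0,0), (0,1), (1,0), (1,1)
target (1,0) ∈ {PSO}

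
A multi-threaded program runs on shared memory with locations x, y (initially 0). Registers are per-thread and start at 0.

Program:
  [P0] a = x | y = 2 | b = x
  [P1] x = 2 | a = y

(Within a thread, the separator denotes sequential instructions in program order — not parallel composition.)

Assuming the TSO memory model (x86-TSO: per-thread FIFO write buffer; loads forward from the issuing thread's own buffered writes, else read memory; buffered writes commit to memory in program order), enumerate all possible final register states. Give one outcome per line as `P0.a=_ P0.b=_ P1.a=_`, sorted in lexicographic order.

outcome vector order: (P0.a,P0.b,P1.a)
|TSO outcomes| = 6

P0.a=0 P0.b=0 P1.a=0
P0.a=0 P0.b=0 P1.a=2
P0.a=0 P0.b=2 P1.a=0
P0.a=0 P0.b=2 P1.a=2
P0.a=2 P0.b=2 P1.a=0
P0.a=2 P0.b=2 P1.a=2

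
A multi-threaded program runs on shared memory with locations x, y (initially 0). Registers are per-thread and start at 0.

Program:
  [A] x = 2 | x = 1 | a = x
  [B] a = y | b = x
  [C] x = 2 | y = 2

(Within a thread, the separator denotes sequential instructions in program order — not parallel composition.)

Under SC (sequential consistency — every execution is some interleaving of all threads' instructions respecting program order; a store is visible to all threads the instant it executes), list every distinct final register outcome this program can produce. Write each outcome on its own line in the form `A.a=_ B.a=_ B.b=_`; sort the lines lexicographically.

A.a=1 B.a=0 B.b=0
A.a=1 B.a=0 B.b=1
A.a=1 B.a=0 B.b=2
A.a=1 B.a=2 B.b=1
A.a=1 B.a=2 B.b=2
A.a=2 B.a=0 B.b=0
A.a=2 B.a=0 B.b=1
A.a=2 B.a=0 B.b=2
A.a=2 B.a=2 B.b=2

outcome vector order: (A.a,B.a,B.b)
|SC outcomes| = 9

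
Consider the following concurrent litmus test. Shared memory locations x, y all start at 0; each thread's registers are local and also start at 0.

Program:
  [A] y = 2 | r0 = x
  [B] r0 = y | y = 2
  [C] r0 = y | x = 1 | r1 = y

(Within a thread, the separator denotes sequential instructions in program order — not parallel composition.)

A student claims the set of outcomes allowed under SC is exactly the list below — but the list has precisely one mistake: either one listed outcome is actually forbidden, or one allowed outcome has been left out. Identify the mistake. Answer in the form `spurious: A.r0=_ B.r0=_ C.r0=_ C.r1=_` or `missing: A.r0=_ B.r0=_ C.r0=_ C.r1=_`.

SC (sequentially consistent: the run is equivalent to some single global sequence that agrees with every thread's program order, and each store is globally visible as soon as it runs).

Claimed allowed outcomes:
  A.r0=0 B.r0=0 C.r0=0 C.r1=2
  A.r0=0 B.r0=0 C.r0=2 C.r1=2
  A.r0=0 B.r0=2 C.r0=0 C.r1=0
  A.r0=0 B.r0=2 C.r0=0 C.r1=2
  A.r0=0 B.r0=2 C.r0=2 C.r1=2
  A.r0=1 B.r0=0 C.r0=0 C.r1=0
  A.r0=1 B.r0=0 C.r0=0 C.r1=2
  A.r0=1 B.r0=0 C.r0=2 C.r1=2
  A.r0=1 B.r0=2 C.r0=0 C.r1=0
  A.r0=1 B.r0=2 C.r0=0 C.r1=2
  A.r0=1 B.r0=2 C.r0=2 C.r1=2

outcome vector order: (A.r0,B.r0,C.r0,C.r1)
SC (10): 0/0/0/2 0/0/2/2 0/2/0/2 0/2/2/2 1/0/0/0 1/0/0/2 1/0/2/2 1/2/0/0 1/2/0/2 1/2/2/2
claimed∖SC = {0/2/0/0}

spurious: A.r0=0 B.r0=2 C.r0=0 C.r1=0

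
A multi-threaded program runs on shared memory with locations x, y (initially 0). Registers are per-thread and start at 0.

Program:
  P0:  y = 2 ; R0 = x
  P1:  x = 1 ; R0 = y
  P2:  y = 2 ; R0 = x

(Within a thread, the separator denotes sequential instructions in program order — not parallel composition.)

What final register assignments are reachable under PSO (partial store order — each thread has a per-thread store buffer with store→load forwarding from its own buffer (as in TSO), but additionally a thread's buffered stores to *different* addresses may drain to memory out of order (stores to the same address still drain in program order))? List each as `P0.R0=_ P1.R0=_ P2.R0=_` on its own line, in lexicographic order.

P0.R0=0 P1.R0=0 P2.R0=0
P0.R0=0 P1.R0=0 P2.R0=1
P0.R0=0 P1.R0=2 P2.R0=0
P0.R0=0 P1.R0=2 P2.R0=1
P0.R0=1 P1.R0=0 P2.R0=0
P0.R0=1 P1.R0=0 P2.R0=1
P0.R0=1 P1.R0=2 P2.R0=0
P0.R0=1 P1.R0=2 P2.R0=1

outcome vector order: (P0.R0,P1.R0,P2.R0)
|PSO outcomes| = 8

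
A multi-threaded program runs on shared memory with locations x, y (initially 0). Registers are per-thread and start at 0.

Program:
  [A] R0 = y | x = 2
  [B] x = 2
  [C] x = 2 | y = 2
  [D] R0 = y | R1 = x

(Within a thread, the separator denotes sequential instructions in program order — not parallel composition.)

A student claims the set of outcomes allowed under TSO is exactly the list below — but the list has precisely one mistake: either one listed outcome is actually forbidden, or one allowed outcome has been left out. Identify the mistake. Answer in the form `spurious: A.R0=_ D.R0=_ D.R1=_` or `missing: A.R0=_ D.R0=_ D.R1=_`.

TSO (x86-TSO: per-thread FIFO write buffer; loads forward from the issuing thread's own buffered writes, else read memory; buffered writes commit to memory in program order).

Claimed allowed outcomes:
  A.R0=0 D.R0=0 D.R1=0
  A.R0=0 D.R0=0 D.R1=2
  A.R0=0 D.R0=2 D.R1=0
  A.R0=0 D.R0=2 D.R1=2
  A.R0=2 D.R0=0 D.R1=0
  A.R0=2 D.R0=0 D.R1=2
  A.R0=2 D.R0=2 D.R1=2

outcome vector order: (A.R0,D.R0,D.R1)
[TSO] allowed = {000; 002; 022; 200; 202; 222}
claimed∖TSO = {020}

spurious: A.R0=0 D.R0=2 D.R1=0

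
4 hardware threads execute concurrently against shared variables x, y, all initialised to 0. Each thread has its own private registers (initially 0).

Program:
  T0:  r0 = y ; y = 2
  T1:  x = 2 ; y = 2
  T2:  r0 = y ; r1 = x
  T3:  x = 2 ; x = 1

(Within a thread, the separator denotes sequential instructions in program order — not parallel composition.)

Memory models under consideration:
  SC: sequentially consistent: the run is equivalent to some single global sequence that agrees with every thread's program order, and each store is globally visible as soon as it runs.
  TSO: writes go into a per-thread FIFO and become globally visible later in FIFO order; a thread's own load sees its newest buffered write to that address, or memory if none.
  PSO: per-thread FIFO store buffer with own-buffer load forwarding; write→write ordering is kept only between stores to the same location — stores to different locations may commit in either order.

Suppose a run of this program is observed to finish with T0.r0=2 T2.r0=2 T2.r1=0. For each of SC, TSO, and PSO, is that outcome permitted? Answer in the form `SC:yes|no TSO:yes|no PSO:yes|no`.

outcome vector order: (T0.r0,T2.r0,T2.r1)
[SC] allowed = {(0,0,0); (0,0,1); (0,0,2); (0,2,0); (0,2,1); (0,2,2); (2,0,0); (2,0,1); (2,0,2); (2,2,1); (2,2,2)}
[TSO] allowed = {(0,0,0); (0,0,1); (0,0,2); (0,2,0); (0,2,1); (0,2,2); (2,0,0); (2,0,1); (2,0,2); (2,2,1); (2,2,2)}
[PSO] allowed = {(0,0,0); (0,0,1); (0,0,2); (0,2,0); (0,2,1); (0,2,2); (2,0,0); (2,0,1); (2,0,2); (2,2,0); (2,2,1); (2,2,2)}
target (2,2,0) ∈ {PSO}

SC:no TSO:no PSO:yes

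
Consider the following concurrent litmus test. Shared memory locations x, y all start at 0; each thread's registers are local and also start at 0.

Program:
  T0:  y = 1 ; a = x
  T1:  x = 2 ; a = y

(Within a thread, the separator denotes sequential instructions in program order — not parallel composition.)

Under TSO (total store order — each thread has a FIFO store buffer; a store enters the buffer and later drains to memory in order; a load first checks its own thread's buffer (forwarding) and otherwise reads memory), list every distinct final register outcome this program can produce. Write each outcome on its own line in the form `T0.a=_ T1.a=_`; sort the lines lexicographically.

T0.a=0 T1.a=0
T0.a=0 T1.a=1
T0.a=2 T1.a=0
T0.a=2 T1.a=1

outcome vector order: (T0.a,T1.a)
|TSO outcomes| = 4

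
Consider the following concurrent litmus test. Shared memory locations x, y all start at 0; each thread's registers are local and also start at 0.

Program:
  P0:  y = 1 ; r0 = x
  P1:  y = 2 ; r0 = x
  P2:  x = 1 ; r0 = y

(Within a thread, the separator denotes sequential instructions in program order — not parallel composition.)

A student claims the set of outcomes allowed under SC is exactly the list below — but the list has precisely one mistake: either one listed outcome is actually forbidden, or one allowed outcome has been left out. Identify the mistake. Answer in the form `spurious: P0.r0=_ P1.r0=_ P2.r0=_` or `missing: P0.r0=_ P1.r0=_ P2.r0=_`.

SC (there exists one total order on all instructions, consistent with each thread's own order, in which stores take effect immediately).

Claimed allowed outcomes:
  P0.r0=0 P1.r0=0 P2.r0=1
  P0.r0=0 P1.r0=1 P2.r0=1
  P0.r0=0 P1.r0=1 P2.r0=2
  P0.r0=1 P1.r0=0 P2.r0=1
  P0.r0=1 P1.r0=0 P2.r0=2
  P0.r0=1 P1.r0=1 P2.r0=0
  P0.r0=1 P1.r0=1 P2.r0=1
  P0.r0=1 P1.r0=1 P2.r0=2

missing: P0.r0=0 P1.r0=0 P2.r0=2

outcome vector order: (P0.r0,P1.r0,P2.r0)
SC (9): <0 0 1> <0 0 2> <0 1 1> <0 1 2> <1 0 1> <1 0 2> <1 1 0> <1 1 1> <1 1 2>
SC∖claimed = {<0 0 2>}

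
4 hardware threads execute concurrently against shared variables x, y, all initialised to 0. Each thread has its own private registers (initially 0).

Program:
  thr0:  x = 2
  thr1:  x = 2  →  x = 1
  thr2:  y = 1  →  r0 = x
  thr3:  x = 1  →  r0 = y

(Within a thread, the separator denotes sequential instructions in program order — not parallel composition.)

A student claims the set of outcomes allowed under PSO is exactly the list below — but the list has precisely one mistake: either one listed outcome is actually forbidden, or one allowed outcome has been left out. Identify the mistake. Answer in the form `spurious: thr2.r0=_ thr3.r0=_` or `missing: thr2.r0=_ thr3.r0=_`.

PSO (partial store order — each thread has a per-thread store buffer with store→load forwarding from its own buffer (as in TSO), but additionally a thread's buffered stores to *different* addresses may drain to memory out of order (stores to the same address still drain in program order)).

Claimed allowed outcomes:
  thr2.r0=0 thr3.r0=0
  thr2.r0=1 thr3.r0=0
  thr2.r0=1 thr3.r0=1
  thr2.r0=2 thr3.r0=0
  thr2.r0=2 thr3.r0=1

missing: thr2.r0=0 thr3.r0=1

outcome vector order: (thr2.r0,thr3.r0)
under PSO → 00; 01; 10; 11; 20; 21
PSO∖claimed = {01}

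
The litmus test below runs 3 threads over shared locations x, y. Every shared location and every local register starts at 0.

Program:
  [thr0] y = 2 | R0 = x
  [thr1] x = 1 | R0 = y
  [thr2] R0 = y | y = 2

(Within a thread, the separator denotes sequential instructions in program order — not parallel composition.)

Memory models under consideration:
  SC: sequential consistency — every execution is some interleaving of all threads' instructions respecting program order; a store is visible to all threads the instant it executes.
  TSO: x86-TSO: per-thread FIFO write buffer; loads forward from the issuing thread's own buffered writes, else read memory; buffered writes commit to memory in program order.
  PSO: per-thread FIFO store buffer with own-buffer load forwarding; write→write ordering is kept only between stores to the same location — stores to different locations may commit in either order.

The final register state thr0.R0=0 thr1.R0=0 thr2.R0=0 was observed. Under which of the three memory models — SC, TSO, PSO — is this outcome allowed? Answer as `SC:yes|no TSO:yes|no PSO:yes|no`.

SC:no TSO:yes PSO:yes

outcome vector order: (thr0.R0,thr1.R0,thr2.R0)
SC (6): (0,2,0); (0,2,2); (1,0,0); (1,0,2); (1,2,0); (1,2,2)
TSO (8): (0,0,0); (0,0,2); (0,2,0); (0,2,2); (1,0,0); (1,0,2); (1,2,0); (1,2,2)
PSO (8): (0,0,0); (0,0,2); (0,2,0); (0,2,2); (1,0,0); (1,0,2); (1,2,0); (1,2,2)
target (0,0,0) ∈ {TSO,PSO}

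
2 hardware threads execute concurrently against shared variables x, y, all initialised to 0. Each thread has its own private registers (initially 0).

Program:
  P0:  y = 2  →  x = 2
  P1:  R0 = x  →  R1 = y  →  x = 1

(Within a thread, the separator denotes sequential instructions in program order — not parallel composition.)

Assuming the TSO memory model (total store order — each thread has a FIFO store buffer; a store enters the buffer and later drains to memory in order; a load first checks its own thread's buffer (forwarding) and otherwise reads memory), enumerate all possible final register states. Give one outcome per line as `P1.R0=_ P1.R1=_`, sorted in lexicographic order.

P1.R0=0 P1.R1=0
P1.R0=0 P1.R1=2
P1.R0=2 P1.R1=2

outcome vector order: (P1.R0,P1.R1)
|TSO outcomes| = 3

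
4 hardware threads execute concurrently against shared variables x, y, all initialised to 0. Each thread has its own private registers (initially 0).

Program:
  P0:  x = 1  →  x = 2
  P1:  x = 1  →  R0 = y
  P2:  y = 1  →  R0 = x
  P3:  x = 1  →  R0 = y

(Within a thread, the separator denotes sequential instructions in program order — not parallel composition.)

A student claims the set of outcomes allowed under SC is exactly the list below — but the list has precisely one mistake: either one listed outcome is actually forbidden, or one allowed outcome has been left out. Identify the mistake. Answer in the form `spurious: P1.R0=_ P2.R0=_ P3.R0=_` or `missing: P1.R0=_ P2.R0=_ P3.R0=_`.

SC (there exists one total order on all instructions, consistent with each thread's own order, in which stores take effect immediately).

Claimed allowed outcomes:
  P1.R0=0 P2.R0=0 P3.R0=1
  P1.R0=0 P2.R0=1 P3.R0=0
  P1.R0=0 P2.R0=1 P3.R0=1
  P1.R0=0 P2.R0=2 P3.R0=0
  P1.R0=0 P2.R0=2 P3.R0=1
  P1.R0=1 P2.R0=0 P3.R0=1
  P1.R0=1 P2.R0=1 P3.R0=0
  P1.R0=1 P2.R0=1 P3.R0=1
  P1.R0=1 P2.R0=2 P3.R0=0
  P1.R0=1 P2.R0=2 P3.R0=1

spurious: P1.R0=0 P2.R0=0 P3.R0=1

outcome vector order: (P1.R0,P2.R0,P3.R0)
SC (9): <0 1 0>; <0 1 1>; <0 2 0>; <0 2 1>; <1 0 1>; <1 1 0>; <1 1 1>; <1 2 0>; <1 2 1>
claimed∖SC = {<0 0 1>}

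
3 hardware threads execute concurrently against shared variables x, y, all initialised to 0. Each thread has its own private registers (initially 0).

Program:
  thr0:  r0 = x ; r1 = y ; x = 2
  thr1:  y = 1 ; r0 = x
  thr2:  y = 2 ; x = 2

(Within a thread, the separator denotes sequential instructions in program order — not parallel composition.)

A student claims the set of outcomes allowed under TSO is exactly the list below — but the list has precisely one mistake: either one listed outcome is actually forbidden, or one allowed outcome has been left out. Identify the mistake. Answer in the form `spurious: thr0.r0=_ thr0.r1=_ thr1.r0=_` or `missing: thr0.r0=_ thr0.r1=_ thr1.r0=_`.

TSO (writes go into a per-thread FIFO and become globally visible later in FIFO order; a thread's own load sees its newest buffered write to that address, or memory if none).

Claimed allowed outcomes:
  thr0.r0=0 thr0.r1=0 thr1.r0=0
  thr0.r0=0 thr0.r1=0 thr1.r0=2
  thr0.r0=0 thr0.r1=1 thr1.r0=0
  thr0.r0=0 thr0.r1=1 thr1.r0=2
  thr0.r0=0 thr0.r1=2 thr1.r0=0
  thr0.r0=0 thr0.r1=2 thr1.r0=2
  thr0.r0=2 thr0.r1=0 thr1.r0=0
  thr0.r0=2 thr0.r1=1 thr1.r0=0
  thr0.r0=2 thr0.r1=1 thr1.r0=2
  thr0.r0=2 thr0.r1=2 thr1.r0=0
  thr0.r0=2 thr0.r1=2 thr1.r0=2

outcome vector order: (thr0.r0,thr0.r1,thr1.r0)
TSO: 10 outcomes — {000, 002, 010, 012, 020, 022, 210, 212, 220, 222}
claimed∖TSO = {200}

spurious: thr0.r0=2 thr0.r1=0 thr1.r0=0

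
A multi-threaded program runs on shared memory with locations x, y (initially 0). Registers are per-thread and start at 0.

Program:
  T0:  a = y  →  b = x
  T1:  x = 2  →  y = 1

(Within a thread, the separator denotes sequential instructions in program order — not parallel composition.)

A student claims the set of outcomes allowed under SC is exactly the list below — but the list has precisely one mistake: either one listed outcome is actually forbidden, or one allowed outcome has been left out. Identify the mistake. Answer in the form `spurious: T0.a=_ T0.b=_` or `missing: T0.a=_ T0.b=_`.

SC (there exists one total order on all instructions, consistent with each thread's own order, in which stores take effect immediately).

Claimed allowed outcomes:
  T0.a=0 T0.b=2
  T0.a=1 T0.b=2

outcome vector order: (T0.a,T0.b)
SC: 3 outcomes — {0/0 0/2 1/2}
SC∖claimed = {0/0}

missing: T0.a=0 T0.b=0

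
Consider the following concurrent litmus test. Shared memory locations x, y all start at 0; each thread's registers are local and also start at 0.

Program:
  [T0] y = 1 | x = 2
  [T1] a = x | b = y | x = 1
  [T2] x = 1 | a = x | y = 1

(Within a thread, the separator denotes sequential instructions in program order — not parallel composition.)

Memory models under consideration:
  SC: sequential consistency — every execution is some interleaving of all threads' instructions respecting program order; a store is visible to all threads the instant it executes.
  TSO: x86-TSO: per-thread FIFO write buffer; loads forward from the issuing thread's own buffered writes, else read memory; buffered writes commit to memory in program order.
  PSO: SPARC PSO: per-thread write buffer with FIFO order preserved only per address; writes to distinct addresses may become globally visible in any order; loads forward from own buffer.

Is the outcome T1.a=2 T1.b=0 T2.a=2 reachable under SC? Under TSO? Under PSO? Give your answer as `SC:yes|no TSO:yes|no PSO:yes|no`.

SC:no TSO:no PSO:yes

outcome vector order: (T1.a,T1.b,T2.a)
[SC] allowed = {001, 002, 011, 012, 101, 102, 111, 112, 211, 212}
[TSO] allowed = {001, 002, 011, 012, 101, 102, 111, 112, 211, 212}
[PSO] allowed = {001, 002, 011, 012, 101, 102, 111, 112, 201, 202, 211, 212}
target 202 ∈ {PSO}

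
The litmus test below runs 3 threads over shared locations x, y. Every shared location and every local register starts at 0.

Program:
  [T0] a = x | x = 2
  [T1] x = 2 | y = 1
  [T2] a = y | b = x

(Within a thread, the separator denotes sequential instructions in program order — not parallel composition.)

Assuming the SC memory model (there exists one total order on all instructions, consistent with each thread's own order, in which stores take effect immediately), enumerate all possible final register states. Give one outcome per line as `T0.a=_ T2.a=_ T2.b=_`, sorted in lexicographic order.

T0.a=0 T2.a=0 T2.b=0
T0.a=0 T2.a=0 T2.b=2
T0.a=0 T2.a=1 T2.b=2
T0.a=2 T2.a=0 T2.b=0
T0.a=2 T2.a=0 T2.b=2
T0.a=2 T2.a=1 T2.b=2

outcome vector order: (T0.a,T2.a,T2.b)
|SC outcomes| = 6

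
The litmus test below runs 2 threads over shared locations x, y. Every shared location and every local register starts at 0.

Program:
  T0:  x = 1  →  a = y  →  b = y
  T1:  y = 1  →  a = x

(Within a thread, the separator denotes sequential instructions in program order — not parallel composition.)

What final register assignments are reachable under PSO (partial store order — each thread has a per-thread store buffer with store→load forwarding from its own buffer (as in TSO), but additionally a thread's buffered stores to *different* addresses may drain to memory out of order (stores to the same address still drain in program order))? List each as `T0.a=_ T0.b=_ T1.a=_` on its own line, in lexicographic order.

outcome vector order: (T0.a,T0.b,T1.a)
|PSO outcomes| = 6

T0.a=0 T0.b=0 T1.a=0
T0.a=0 T0.b=0 T1.a=1
T0.a=0 T0.b=1 T1.a=0
T0.a=0 T0.b=1 T1.a=1
T0.a=1 T0.b=1 T1.a=0
T0.a=1 T0.b=1 T1.a=1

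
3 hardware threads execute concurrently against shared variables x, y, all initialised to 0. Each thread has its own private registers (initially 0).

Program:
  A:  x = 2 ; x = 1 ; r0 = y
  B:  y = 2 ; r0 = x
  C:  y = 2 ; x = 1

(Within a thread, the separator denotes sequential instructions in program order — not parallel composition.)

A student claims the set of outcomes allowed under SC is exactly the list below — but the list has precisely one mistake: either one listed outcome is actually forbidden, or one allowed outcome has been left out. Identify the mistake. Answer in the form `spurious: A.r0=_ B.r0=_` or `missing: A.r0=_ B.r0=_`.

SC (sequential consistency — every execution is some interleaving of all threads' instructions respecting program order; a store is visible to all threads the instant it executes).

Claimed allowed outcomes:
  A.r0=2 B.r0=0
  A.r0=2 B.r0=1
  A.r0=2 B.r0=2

missing: A.r0=0 B.r0=1

outcome vector order: (A.r0,B.r0)
under SC → (0,1), (2,0), (2,1), (2,2)
SC∖claimed = {(0,1)}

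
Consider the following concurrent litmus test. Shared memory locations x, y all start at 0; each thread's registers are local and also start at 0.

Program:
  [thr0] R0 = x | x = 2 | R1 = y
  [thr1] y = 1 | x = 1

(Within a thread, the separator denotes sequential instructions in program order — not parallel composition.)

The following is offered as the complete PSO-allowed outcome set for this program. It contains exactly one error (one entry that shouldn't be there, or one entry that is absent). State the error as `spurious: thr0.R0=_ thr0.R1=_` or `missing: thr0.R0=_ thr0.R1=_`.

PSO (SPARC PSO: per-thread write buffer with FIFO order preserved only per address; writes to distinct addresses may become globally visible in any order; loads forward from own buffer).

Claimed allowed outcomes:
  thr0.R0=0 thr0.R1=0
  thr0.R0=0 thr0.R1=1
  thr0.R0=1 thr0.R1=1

outcome vector order: (thr0.R0,thr0.R1)
[PSO] allowed = {00, 01, 10, 11}
PSO∖claimed = {10}

missing: thr0.R0=1 thr0.R1=0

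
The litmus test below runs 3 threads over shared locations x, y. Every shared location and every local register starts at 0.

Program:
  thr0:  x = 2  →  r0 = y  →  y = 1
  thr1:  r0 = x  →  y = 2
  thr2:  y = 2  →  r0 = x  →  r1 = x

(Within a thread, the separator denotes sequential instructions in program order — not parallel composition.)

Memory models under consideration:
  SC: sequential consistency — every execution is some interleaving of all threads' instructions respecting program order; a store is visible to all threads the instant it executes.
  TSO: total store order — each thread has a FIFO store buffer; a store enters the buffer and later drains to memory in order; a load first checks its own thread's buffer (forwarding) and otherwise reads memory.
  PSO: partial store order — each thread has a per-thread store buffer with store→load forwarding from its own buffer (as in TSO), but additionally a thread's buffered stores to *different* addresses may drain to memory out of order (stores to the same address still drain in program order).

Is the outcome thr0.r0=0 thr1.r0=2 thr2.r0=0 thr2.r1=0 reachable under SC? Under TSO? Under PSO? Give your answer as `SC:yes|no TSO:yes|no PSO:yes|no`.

SC:no TSO:yes PSO:yes

outcome vector order: (thr0.r0,thr1.r0,thr2.r0,thr2.r1)
under SC → 0/0/2/2, 0/2/2/2, 2/0/0/0, 2/0/0/2, 2/0/2/2, 2/2/0/0, 2/2/0/2, 2/2/2/2
under TSO → 0/0/0/0, 0/0/0/2, 0/0/2/2, 0/2/0/0, 0/2/0/2, 0/2/2/2, 2/0/0/0, 2/0/0/2, 2/0/2/2, 2/2/0/0, 2/2/0/2, 2/2/2/2
under PSO → 0/0/0/0, 0/0/0/2, 0/0/2/2, 0/2/0/0, 0/2/0/2, 0/2/2/2, 2/0/0/0, 2/0/0/2, 2/0/2/2, 2/2/0/0, 2/2/0/2, 2/2/2/2
target 0/2/0/0 ∈ {TSO,PSO}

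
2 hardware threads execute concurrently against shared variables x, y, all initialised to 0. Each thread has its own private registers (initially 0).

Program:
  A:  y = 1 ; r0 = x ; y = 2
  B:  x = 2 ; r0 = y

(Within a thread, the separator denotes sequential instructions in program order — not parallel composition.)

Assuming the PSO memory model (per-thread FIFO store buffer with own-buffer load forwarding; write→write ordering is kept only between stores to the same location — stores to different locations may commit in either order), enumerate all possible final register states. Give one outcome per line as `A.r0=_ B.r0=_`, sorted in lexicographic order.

outcome vector order: (A.r0,B.r0)
|PSO outcomes| = 6

A.r0=0 B.r0=0
A.r0=0 B.r0=1
A.r0=0 B.r0=2
A.r0=2 B.r0=0
A.r0=2 B.r0=1
A.r0=2 B.r0=2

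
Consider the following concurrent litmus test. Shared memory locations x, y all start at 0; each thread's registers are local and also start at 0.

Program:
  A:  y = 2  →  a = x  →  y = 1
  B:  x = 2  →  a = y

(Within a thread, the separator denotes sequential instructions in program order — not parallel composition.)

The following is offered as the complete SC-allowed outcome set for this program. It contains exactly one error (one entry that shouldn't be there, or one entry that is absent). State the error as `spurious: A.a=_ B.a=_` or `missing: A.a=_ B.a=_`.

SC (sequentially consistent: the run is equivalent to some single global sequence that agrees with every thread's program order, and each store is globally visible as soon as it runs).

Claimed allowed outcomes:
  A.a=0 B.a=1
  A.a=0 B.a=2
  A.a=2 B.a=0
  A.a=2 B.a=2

missing: A.a=2 B.a=1

outcome vector order: (A.a,B.a)
under SC → <0 1>; <0 2>; <2 0>; <2 1>; <2 2>
SC∖claimed = {<2 1>}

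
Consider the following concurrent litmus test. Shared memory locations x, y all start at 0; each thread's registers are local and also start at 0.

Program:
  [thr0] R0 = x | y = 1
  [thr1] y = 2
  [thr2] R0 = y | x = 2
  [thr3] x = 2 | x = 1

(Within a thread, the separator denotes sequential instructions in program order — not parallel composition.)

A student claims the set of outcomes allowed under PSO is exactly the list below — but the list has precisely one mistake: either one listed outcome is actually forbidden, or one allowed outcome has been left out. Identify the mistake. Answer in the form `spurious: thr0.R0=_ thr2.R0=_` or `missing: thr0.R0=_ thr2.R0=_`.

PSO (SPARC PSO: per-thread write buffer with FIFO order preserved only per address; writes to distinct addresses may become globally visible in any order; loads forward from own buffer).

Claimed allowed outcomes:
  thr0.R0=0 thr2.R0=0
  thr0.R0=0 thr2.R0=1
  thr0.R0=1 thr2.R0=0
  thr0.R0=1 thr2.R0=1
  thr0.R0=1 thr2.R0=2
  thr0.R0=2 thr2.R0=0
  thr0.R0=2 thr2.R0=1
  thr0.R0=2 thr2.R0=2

missing: thr0.R0=0 thr2.R0=2

outcome vector order: (thr0.R0,thr2.R0)
PSO: 9 outcomes — {00 01 02 10 11 12 20 21 22}
PSO∖claimed = {02}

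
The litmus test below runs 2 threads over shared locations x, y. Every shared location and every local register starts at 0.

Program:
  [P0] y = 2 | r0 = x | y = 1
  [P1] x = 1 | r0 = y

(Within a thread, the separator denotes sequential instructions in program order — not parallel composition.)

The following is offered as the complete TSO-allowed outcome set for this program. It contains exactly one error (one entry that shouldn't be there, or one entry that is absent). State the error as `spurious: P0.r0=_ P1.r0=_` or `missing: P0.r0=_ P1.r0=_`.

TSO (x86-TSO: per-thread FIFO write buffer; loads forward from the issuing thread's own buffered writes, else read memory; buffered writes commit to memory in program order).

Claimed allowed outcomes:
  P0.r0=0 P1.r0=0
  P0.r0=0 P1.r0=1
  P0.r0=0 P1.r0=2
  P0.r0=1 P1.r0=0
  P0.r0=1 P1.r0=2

missing: P0.r0=1 P1.r0=1

outcome vector order: (P0.r0,P1.r0)
TSO (6): 00; 01; 02; 10; 11; 12
TSO∖claimed = {11}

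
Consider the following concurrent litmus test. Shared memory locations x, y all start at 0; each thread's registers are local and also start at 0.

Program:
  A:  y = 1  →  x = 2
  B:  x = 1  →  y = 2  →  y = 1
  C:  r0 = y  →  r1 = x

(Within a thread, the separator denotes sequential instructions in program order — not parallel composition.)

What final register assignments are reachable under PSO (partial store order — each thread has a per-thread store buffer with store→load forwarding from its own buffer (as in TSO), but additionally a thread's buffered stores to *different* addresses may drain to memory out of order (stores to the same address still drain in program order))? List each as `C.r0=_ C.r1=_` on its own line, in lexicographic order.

C.r0=0 C.r1=0
C.r0=0 C.r1=1
C.r0=0 C.r1=2
C.r0=1 C.r1=0
C.r0=1 C.r1=1
C.r0=1 C.r1=2
C.r0=2 C.r1=0
C.r0=2 C.r1=1
C.r0=2 C.r1=2

outcome vector order: (C.r0,C.r1)
|PSO outcomes| = 9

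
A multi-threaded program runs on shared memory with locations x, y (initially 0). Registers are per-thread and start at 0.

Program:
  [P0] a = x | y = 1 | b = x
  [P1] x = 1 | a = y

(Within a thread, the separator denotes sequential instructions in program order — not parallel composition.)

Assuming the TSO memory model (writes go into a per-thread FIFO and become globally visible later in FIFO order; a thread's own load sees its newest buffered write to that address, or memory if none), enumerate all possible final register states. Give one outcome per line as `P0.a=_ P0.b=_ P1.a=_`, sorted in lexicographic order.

P0.a=0 P0.b=0 P1.a=0
P0.a=0 P0.b=0 P1.a=1
P0.a=0 P0.b=1 P1.a=0
P0.a=0 P0.b=1 P1.a=1
P0.a=1 P0.b=1 P1.a=0
P0.a=1 P0.b=1 P1.a=1

outcome vector order: (P0.a,P0.b,P1.a)
|TSO outcomes| = 6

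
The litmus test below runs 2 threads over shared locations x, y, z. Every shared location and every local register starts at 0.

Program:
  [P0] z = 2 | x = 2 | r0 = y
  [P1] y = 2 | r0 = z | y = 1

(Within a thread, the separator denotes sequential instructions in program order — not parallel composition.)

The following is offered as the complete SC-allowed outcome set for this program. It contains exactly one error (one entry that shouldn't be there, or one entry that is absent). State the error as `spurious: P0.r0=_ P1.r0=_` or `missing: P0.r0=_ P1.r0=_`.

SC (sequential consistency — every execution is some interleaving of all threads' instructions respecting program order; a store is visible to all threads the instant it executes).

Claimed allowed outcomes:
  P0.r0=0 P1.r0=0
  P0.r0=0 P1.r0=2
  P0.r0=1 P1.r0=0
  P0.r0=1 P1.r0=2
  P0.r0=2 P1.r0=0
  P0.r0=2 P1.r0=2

outcome vector order: (P0.r0,P1.r0)
under SC → (0,2), (1,0), (1,2), (2,0), (2,2)
claimed∖SC = {(0,0)}

spurious: P0.r0=0 P1.r0=0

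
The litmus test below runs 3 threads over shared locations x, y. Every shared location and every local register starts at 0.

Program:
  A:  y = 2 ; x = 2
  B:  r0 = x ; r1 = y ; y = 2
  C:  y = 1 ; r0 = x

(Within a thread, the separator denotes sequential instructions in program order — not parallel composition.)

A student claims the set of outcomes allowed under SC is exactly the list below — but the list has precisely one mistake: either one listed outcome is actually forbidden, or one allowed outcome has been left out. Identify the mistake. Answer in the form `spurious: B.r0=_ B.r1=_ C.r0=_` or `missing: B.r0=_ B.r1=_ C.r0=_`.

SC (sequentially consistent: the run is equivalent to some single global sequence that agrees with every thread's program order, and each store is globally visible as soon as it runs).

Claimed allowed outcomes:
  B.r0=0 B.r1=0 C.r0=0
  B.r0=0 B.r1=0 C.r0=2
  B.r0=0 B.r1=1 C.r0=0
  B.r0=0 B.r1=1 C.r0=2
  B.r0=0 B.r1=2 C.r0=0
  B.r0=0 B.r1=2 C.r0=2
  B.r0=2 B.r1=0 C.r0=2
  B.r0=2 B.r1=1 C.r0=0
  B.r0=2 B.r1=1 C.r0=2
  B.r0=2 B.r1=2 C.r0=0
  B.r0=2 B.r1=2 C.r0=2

spurious: B.r0=2 B.r1=0 C.r0=2

outcome vector order: (B.r0,B.r1,C.r0)
SC (10): 0/0/0; 0/0/2; 0/1/0; 0/1/2; 0/2/0; 0/2/2; 2/1/0; 2/1/2; 2/2/0; 2/2/2
claimed∖SC = {2/0/2}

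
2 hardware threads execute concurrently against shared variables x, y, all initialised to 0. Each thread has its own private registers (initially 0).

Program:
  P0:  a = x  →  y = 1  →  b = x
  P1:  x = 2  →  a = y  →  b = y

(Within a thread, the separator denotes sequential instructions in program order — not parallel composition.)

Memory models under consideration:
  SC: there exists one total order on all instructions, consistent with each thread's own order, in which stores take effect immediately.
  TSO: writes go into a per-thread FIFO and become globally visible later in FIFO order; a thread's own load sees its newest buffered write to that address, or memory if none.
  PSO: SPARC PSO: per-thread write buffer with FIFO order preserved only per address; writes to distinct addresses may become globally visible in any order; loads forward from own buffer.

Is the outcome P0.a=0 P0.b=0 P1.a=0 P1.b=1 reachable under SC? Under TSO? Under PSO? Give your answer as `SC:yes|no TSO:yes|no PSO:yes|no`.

outcome vector order: (P0.a,P0.b,P1.a,P1.b)
[SC] allowed = {0/0/1/1; 0/2/0/0; 0/2/0/1; 0/2/1/1; 2/2/0/0; 2/2/0/1; 2/2/1/1}
[TSO] allowed = {0/0/0/0; 0/0/0/1; 0/0/1/1; 0/2/0/0; 0/2/0/1; 0/2/1/1; 2/2/0/0; 2/2/0/1; 2/2/1/1}
[PSO] allowed = {0/0/0/0; 0/0/0/1; 0/0/1/1; 0/2/0/0; 0/2/0/1; 0/2/1/1; 2/2/0/0; 2/2/0/1; 2/2/1/1}
target 0/0/0/1 ∈ {TSO,PSO}

SC:no TSO:yes PSO:yes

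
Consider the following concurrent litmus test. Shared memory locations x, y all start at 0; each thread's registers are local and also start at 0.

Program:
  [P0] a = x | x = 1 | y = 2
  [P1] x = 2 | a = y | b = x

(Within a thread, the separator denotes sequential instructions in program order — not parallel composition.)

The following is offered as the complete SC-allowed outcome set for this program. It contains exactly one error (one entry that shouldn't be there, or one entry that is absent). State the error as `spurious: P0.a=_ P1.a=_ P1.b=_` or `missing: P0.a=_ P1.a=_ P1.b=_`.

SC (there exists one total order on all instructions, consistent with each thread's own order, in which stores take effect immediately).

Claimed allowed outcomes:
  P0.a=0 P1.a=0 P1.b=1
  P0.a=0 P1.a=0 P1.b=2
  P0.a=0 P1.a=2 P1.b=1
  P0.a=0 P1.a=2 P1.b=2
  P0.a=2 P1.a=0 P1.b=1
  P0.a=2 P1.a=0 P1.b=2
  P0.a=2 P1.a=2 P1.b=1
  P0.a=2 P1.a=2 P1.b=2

outcome vector order: (P0.a,P1.a,P1.b)
[SC] allowed = {0/0/1, 0/0/2, 0/2/1, 0/2/2, 2/0/1, 2/0/2, 2/2/1}
claimed∖SC = {2/2/2}

spurious: P0.a=2 P1.a=2 P1.b=2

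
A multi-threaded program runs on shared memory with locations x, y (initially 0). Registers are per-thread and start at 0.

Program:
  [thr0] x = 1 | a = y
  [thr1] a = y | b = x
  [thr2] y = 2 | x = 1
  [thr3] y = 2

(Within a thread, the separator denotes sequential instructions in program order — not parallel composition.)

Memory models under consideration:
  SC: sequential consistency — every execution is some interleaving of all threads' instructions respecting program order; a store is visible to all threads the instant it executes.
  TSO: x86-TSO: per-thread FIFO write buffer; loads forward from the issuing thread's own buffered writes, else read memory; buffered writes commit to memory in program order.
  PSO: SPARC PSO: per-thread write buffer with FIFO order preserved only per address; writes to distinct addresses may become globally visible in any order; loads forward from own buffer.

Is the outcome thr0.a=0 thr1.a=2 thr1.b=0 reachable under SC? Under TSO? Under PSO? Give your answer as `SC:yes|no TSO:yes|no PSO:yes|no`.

SC:no TSO:yes PSO:yes

outcome vector order: (thr0.a,thr1.a,thr1.b)
[SC] allowed = {000; 001; 021; 200; 201; 220; 221}
[TSO] allowed = {000; 001; 020; 021; 200; 201; 220; 221}
[PSO] allowed = {000; 001; 020; 021; 200; 201; 220; 221}
target 020 ∈ {TSO,PSO}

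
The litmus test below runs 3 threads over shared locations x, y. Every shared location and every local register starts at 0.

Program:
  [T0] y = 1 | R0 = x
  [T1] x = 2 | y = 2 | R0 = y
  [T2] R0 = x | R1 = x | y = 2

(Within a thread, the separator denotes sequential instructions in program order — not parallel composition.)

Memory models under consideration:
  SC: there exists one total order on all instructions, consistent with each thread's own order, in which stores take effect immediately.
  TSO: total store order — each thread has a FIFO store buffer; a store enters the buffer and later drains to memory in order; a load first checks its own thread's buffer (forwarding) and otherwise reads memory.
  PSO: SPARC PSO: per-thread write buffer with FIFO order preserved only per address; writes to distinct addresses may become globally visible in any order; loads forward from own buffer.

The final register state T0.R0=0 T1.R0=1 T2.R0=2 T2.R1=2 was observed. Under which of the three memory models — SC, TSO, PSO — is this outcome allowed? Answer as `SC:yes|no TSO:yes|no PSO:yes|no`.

SC:no TSO:yes PSO:yes

outcome vector order: (T0.R0,T1.R0,T2.R0,T2.R1)
[SC] allowed = {<0 2 0 0>; <0 2 0 2>; <0 2 2 2>; <2 1 0 0>; <2 1 0 2>; <2 1 2 2>; <2 2 0 0>; <2 2 0 2>; <2 2 2 2>}
[TSO] allowed = {<0 1 0 0>; <0 1 0 2>; <0 1 2 2>; <0 2 0 0>; <0 2 0 2>; <0 2 2 2>; <2 1 0 0>; <2 1 0 2>; <2 1 2 2>; <2 2 0 0>; <2 2 0 2>; <2 2 2 2>}
[PSO] allowed = {<0 1 0 0>; <0 1 0 2>; <0 1 2 2>; <0 2 0 0>; <0 2 0 2>; <0 2 2 2>; <2 1 0 0>; <2 1 0 2>; <2 1 2 2>; <2 2 0 0>; <2 2 0 2>; <2 2 2 2>}
target <0 1 2 2> ∈ {TSO,PSO}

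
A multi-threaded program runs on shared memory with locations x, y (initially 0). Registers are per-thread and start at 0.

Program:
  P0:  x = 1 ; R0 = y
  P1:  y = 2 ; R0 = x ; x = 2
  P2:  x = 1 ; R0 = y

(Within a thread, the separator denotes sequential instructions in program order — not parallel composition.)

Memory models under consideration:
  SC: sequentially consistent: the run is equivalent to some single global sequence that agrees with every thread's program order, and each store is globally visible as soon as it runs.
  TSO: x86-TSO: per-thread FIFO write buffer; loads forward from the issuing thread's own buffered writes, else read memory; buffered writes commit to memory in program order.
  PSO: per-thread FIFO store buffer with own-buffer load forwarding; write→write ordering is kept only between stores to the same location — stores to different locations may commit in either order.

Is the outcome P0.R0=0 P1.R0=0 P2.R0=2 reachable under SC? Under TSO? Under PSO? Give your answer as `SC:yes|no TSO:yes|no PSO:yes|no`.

outcome vector order: (P0.R0,P1.R0,P2.R0)
SC: 5 outcomes — {<0 1 0>, <0 1 2>, <2 0 2>, <2 1 0>, <2 1 2>}
TSO: 8 outcomes — {<0 0 0>, <0 0 2>, <0 1 0>, <0 1 2>, <2 0 0>, <2 0 2>, <2 1 0>, <2 1 2>}
PSO: 8 outcomes — {<0 0 0>, <0 0 2>, <0 1 0>, <0 1 2>, <2 0 0>, <2 0 2>, <2 1 0>, <2 1 2>}
target <0 0 2> ∈ {TSO,PSO}

SC:no TSO:yes PSO:yes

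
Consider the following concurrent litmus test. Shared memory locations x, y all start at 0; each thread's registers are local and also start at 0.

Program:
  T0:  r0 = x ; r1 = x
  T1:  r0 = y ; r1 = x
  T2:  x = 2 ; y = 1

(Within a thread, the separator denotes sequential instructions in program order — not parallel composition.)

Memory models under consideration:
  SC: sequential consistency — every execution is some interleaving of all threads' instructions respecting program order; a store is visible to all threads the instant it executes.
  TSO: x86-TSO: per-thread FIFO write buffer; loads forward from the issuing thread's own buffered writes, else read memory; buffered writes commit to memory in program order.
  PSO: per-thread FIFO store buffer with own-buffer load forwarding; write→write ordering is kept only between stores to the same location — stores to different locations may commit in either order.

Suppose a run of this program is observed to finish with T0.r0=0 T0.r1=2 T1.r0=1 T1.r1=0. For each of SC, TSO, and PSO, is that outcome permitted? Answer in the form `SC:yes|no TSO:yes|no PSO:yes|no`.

outcome vector order: (T0.r0,T0.r1,T1.r0,T1.r1)
[SC] allowed = {(0,0,0,0), (0,0,0,2), (0,0,1,2), (0,2,0,0), (0,2,0,2), (0,2,1,2), (2,2,0,0), (2,2,0,2), (2,2,1,2)}
[TSO] allowed = {(0,0,0,0), (0,0,0,2), (0,0,1,2), (0,2,0,0), (0,2,0,2), (0,2,1,2), (2,2,0,0), (2,2,0,2), (2,2,1,2)}
[PSO] allowed = {(0,0,0,0), (0,0,0,2), (0,0,1,0), (0,0,1,2), (0,2,0,0), (0,2,0,2), (0,2,1,0), (0,2,1,2), (2,2,0,0), (2,2,0,2), (2,2,1,0), (2,2,1,2)}
target (0,2,1,0) ∈ {PSO}

SC:no TSO:no PSO:yes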